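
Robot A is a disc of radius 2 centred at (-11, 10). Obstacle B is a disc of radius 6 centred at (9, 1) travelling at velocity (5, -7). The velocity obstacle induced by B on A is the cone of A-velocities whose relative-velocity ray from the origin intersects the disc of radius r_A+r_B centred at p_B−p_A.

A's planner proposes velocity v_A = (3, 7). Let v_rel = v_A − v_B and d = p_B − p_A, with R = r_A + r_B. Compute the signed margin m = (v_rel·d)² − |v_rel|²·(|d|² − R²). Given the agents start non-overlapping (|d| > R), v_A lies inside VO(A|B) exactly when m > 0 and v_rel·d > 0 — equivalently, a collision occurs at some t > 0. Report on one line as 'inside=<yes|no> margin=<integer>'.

d = (20, -9),  |d|² = 481;  R = 2+6 = 8,  c = 481−8² = 417
v_rel = (-2, 14),  |v_rel|² = 200;  v_rel·d = (-2)·(20) + (14)·(-9) = -166
200·t² + 332·t + 417 = 0  ⇒  m = (-166)² − 200·417 = -55844
m = -55844 < 0,  v_rel·d = -166 < 0  ⇒  outside

inside=no margin=-55844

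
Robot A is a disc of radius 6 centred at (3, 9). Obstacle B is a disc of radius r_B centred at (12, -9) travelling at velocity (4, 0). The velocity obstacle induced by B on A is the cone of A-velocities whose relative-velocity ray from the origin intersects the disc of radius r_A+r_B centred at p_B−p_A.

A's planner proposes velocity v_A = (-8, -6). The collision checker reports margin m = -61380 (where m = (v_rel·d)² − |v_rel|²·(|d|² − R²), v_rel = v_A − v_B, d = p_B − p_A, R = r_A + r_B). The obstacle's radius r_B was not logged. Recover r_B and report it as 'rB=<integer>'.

m = -61380
d = (9, -18);  v_rel = (-12, -6),  |v_rel|² = 180
v_rel×d = (-12)·(-18) − (-6)·(9) = 270
since m = R²·180 − 270²:  R² = (72900 + -61380) / 180 = 64
R = √64 = 8  ⇒  r_B = 8 − 6 = 2

rB=2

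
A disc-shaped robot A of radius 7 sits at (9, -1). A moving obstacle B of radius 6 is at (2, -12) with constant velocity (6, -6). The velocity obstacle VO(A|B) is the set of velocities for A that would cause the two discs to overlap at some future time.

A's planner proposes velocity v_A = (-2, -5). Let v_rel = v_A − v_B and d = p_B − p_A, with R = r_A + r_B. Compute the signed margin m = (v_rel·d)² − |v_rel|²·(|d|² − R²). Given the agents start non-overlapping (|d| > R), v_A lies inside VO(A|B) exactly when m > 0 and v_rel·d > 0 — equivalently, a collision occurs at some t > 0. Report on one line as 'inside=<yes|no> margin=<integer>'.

d = (-7, -11),  |d|² = 170;  R = 7+6 = 13,  c = 170−13² = 1
v_rel = (-8, 1),  |v_rel|² = 65;  v_rel·d = (-8)·(-7) + (1)·(-11) = 45
65·t² − 90·t + 1 = 0  ⇒  m = 45² − 65·1 = 1960
m = 1960 > 0,  v_rel·d = 45 > 0  ⇒  inside

inside=yes margin=1960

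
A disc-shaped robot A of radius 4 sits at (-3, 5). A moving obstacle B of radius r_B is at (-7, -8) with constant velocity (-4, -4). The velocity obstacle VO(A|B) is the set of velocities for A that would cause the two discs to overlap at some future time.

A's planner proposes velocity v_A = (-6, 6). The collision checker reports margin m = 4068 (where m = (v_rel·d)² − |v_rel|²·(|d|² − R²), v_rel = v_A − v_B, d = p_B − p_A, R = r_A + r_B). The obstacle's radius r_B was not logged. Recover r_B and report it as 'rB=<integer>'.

m = 4068
d = (-4, -13);  v_rel = (-2, 10),  |v_rel|² = 104
v_rel×d = (-2)·(-13) − (10)·(-4) = 66
since m = R²·104 − 66²:  R² = (4356 + 4068) / 104 = 81
R = √81 = 9  ⇒  r_B = 9 − 4 = 5

rB=5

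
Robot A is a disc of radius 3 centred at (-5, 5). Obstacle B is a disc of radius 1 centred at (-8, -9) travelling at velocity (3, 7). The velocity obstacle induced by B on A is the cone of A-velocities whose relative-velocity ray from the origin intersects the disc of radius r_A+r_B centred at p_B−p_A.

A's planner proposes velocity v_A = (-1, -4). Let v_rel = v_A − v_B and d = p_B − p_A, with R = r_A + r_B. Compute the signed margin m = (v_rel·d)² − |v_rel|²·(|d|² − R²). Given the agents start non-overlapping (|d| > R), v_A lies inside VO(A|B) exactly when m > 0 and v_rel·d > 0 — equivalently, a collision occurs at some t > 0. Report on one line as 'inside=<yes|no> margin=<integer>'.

d = (-3, -14),  |d|² = 205;  R = 3+1 = 4,  c = 205−4² = 189
v_rel = (-4, -11),  |v_rel|² = 137;  v_rel·d = (-4)·(-3) + (-11)·(-14) = 166
137·t² − 332·t + 189 = 0  ⇒  m = 166² − 137·189 = 1663
m = 1663 > 0,  v_rel·d = 166 > 0  ⇒  inside

inside=yes margin=1663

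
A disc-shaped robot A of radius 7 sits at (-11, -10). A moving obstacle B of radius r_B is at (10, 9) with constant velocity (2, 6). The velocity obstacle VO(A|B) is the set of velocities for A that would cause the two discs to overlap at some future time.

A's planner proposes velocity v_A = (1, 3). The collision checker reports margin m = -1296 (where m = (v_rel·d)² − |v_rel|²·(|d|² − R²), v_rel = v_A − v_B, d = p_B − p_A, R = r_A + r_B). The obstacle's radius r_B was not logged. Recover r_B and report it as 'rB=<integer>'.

m = -1296
d = (21, 19);  v_rel = (-1, -3),  |v_rel|² = 10
v_rel×d = (-1)·(19) − (-3)·(21) = 44
since m = R²·10 − 44²:  R² = (1936 + -1296) / 10 = 64
R = √64 = 8  ⇒  r_B = 8 − 7 = 1

rB=1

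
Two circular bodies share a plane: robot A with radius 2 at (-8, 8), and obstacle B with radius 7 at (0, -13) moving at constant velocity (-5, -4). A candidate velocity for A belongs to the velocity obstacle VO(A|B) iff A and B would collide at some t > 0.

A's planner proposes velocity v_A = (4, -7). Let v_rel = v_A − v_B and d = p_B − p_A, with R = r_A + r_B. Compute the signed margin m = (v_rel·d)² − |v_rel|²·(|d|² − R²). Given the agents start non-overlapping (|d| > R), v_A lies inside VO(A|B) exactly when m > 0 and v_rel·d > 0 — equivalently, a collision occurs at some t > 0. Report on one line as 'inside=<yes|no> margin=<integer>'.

d = (8, -21),  |d|² = 505;  R = 2+7 = 9,  c = 505−9² = 424
v_rel = (9, -3),  |v_rel|² = 90;  v_rel·d = (9)·(8) + (-3)·(-21) = 135
90·t² − 270·t + 424 = 0  ⇒  m = 135² − 90·424 = -19935
m = -19935 < 0,  v_rel·d = 135 > 0  ⇒  outside

inside=no margin=-19935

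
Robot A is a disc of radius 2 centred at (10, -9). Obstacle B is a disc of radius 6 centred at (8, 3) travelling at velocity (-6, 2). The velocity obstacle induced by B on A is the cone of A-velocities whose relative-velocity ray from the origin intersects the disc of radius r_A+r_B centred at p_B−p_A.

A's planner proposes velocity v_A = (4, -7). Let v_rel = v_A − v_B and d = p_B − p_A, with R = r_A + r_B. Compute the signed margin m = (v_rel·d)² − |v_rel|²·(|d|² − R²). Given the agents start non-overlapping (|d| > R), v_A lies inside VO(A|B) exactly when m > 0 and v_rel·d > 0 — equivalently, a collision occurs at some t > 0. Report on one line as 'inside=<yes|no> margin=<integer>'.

d = (-2, 12),  |d|² = 148;  R = 2+6 = 8,  c = 148−8² = 84
v_rel = (10, -9),  |v_rel|² = 181;  v_rel·d = (10)·(-2) + (-9)·(12) = -128
181·t² + 256·t + 84 = 0  ⇒  m = (-128)² − 181·84 = 1180
m = 1180 > 0,  v_rel·d = -128 < 0  ⇒  outside

inside=no margin=1180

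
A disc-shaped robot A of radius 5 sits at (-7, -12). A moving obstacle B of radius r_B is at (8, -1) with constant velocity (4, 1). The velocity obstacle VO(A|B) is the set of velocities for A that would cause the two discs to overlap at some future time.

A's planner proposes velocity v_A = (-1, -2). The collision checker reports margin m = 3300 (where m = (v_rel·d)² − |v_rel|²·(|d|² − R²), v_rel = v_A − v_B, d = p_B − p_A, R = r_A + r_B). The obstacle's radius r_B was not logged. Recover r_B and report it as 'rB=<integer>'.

m = 3300
d = (15, 11);  v_rel = (-5, -3),  |v_rel|² = 34
v_rel×d = (-5)·(11) − (-3)·(15) = -10
since m = R²·34 − (-10)²:  R² = (100 + 3300) / 34 = 100
R = √100 = 10  ⇒  r_B = 10 − 5 = 5

rB=5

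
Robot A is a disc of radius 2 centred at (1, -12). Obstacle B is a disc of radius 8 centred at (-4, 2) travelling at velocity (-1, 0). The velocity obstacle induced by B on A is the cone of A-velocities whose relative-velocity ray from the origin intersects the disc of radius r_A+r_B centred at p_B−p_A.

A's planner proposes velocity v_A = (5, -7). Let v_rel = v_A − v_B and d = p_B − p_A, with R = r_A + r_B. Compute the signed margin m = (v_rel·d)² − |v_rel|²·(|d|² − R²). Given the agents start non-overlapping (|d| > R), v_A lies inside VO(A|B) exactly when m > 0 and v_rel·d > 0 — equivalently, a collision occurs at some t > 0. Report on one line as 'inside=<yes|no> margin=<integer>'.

d = (-5, 14),  |d|² = 221;  R = 2+8 = 10,  c = 221−10² = 121
v_rel = (6, -7),  |v_rel|² = 85;  v_rel·d = (6)·(-5) + (-7)·(14) = -128
85·t² + 256·t + 121 = 0  ⇒  m = (-128)² − 85·121 = 6099
m = 6099 > 0,  v_rel·d = -128 < 0  ⇒  outside

inside=no margin=6099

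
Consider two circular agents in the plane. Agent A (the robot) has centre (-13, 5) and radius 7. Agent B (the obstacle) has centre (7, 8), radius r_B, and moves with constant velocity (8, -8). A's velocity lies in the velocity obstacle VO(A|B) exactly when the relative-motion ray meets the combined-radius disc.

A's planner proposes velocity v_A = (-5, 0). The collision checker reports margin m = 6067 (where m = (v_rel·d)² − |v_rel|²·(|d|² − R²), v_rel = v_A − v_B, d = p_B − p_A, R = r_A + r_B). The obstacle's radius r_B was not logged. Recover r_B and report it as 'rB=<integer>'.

m = 6067
d = (20, 3);  v_rel = (-13, 8),  |v_rel|² = 233
v_rel×d = (-13)·(3) − (8)·(20) = -199
since m = R²·233 − (-199)²:  R² = (39601 + 6067) / 233 = 196
R = √196 = 14  ⇒  r_B = 14 − 7 = 7

rB=7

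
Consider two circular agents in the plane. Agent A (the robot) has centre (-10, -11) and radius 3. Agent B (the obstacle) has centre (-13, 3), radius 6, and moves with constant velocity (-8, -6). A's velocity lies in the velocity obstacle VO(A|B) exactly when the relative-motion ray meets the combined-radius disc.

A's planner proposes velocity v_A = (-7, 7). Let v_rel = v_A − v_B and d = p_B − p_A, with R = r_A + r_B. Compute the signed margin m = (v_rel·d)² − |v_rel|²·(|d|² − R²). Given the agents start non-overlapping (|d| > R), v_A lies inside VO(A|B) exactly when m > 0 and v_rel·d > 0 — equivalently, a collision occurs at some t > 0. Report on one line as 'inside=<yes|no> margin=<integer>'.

d = (-3, 14),  |d|² = 205;  R = 3+6 = 9,  c = 205−9² = 124
v_rel = (1, 13),  |v_rel|² = 170;  v_rel·d = (1)·(-3) + (13)·(14) = 179
170·t² − 358·t + 124 = 0  ⇒  m = 179² − 170·124 = 10961
m = 10961 > 0,  v_rel·d = 179 > 0  ⇒  inside

inside=yes margin=10961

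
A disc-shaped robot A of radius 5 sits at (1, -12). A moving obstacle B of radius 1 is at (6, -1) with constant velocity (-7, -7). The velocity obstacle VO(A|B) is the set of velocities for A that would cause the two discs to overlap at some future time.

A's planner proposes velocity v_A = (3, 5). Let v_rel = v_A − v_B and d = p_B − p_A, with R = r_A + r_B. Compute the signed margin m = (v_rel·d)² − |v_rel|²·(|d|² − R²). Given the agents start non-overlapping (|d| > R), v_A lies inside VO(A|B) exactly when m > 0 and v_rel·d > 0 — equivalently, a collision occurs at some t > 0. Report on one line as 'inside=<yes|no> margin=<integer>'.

d = (5, 11),  |d|² = 146;  R = 5+1 = 6,  c = 146−6² = 110
v_rel = (10, 12),  |v_rel|² = 244;  v_rel·d = (10)·(5) + (12)·(11) = 182
244·t² − 364·t + 110 = 0  ⇒  m = 182² − 244·110 = 6284
m = 6284 > 0,  v_rel·d = 182 > 0  ⇒  inside

inside=yes margin=6284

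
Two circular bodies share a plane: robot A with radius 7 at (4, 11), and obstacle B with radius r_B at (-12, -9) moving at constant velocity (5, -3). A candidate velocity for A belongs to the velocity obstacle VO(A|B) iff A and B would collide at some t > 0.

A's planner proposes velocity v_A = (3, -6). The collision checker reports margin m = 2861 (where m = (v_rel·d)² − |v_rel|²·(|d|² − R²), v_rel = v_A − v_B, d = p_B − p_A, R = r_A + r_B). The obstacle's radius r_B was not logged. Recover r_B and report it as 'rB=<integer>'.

m = 2861
d = (-16, -20);  v_rel = (-2, -3),  |v_rel|² = 13
v_rel×d = (-2)·(-20) − (-3)·(-16) = -8
since m = R²·13 − (-8)²:  R² = (64 + 2861) / 13 = 225
R = √225 = 15  ⇒  r_B = 15 − 7 = 8

rB=8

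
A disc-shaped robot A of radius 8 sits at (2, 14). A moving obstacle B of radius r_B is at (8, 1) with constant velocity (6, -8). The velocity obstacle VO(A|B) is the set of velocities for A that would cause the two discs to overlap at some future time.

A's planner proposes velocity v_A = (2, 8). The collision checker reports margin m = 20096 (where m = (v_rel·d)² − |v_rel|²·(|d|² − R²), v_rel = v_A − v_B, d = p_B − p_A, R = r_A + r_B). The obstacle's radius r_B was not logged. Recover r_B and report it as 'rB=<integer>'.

m = 20096
d = (6, -13);  v_rel = (-4, 16),  |v_rel|² = 272
v_rel×d = (-4)·(-13) − (16)·(6) = -44
since m = R²·272 − (-44)²:  R² = (1936 + 20096) / 272 = 81
R = √81 = 9  ⇒  r_B = 9 − 8 = 1

rB=1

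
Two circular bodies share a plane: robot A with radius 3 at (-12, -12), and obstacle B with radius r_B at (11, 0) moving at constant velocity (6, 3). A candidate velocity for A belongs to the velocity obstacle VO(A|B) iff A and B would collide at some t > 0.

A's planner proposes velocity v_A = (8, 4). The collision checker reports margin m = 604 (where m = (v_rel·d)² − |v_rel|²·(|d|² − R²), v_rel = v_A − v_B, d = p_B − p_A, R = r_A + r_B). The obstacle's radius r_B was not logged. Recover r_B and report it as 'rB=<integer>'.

m = 604
d = (23, 12);  v_rel = (2, 1),  |v_rel|² = 5
v_rel×d = (2)·(12) − (1)·(23) = 1
since m = R²·5 − 1²:  R² = (1 + 604) / 5 = 121
R = √121 = 11  ⇒  r_B = 11 − 3 = 8

rB=8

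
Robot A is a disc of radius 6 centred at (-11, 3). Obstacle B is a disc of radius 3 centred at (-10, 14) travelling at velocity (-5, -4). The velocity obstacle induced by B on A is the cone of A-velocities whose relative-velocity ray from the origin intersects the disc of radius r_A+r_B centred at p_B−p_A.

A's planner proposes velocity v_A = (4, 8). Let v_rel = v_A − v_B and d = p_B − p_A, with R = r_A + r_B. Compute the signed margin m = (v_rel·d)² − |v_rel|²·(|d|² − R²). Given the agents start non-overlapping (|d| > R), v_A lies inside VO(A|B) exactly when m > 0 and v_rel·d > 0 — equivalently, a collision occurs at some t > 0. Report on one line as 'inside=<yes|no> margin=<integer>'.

d = (1, 11),  |d|² = 122;  R = 6+3 = 9,  c = 122−9² = 41
v_rel = (9, 12),  |v_rel|² = 225;  v_rel·d = (9)·(1) + (12)·(11) = 141
225·t² − 282·t + 41 = 0  ⇒  m = 141² − 225·41 = 10656
m = 10656 > 0,  v_rel·d = 141 > 0  ⇒  inside

inside=yes margin=10656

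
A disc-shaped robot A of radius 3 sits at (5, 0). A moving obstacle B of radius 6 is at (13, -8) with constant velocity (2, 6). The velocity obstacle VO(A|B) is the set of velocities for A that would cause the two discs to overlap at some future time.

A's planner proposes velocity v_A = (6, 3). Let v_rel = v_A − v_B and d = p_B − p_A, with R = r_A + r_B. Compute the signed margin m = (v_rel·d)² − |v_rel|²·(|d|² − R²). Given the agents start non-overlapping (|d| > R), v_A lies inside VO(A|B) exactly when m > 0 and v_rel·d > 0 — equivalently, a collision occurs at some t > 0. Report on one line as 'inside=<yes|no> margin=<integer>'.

d = (8, -8),  |d|² = 128;  R = 3+6 = 9,  c = 128−9² = 47
v_rel = (4, -3),  |v_rel|² = 25;  v_rel·d = (4)·(8) + (-3)·(-8) = 56
25·t² − 112·t + 47 = 0  ⇒  m = 56² − 25·47 = 1961
m = 1961 > 0,  v_rel·d = 56 > 0  ⇒  inside

inside=yes margin=1961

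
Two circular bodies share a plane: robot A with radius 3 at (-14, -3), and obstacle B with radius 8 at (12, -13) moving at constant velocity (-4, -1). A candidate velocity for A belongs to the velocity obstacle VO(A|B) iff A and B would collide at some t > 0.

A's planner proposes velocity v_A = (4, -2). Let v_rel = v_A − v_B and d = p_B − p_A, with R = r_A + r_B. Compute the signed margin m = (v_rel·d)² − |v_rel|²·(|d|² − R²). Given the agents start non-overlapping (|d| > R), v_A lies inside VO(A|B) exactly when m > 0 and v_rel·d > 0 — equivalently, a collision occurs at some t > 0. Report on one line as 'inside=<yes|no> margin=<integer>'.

d = (26, -10),  |d|² = 776;  R = 3+8 = 11,  c = 776−11² = 655
v_rel = (8, -1),  |v_rel|² = 65;  v_rel·d = (8)·(26) + (-1)·(-10) = 218
65·t² − 436·t + 655 = 0  ⇒  m = 218² − 65·655 = 4949
m = 4949 > 0,  v_rel·d = 218 > 0  ⇒  inside

inside=yes margin=4949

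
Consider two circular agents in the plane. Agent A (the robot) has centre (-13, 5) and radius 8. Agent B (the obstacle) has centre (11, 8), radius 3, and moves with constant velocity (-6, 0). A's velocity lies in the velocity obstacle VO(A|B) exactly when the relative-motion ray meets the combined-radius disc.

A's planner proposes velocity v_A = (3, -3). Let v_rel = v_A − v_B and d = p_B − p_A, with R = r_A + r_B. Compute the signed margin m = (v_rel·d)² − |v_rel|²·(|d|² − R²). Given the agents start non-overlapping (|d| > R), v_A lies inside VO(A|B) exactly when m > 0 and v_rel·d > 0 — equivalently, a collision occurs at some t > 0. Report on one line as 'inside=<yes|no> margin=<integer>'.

d = (24, 3),  |d|² = 585;  R = 8+3 = 11,  c = 585−11² = 464
v_rel = (9, -3),  |v_rel|² = 90;  v_rel·d = (9)·(24) + (-3)·(3) = 207
90·t² − 414·t + 464 = 0  ⇒  m = 207² − 90·464 = 1089
m = 1089 > 0,  v_rel·d = 207 > 0  ⇒  inside

inside=yes margin=1089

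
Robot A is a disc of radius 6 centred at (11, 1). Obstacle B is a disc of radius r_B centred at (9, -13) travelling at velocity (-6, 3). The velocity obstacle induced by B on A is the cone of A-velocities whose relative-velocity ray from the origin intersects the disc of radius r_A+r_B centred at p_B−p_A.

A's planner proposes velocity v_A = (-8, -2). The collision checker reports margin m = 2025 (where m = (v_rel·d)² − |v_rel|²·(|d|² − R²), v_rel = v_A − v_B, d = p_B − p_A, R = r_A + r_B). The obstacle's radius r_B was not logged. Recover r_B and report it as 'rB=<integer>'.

m = 2025
d = (-2, -14);  v_rel = (-2, -5),  |v_rel|² = 29
v_rel×d = (-2)·(-14) − (-5)·(-2) = 18
since m = R²·29 − 18²:  R² = (324 + 2025) / 29 = 81
R = √81 = 9  ⇒  r_B = 9 − 6 = 3

rB=3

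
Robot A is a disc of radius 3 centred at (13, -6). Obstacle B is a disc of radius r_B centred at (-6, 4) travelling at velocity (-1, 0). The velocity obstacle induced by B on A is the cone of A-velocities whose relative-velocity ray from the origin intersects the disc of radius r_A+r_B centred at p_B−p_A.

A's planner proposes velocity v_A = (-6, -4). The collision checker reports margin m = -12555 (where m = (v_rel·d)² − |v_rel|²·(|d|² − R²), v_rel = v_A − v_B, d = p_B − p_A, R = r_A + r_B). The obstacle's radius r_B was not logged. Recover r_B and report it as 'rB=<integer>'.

m = -12555
d = (-19, 10);  v_rel = (-5, -4),  |v_rel|² = 41
v_rel×d = (-5)·(10) − (-4)·(-19) = -126
since m = R²·41 − (-126)²:  R² = (15876 + -12555) / 41 = 81
R = √81 = 9  ⇒  r_B = 9 − 3 = 6

rB=6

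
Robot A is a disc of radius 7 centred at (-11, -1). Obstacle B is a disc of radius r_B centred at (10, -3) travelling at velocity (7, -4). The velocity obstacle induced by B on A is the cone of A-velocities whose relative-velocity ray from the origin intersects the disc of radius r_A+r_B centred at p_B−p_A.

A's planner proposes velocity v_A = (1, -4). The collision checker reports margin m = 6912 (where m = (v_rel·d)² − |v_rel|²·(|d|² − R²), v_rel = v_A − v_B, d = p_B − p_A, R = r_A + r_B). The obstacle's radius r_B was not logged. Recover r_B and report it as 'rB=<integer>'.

m = 6912
d = (21, -2);  v_rel = (-6, 0),  |v_rel|² = 36
v_rel×d = (-6)·(-2) − (0)·(21) = 12
since m = R²·36 − 12²:  R² = (144 + 6912) / 36 = 196
R = √196 = 14  ⇒  r_B = 14 − 7 = 7

rB=7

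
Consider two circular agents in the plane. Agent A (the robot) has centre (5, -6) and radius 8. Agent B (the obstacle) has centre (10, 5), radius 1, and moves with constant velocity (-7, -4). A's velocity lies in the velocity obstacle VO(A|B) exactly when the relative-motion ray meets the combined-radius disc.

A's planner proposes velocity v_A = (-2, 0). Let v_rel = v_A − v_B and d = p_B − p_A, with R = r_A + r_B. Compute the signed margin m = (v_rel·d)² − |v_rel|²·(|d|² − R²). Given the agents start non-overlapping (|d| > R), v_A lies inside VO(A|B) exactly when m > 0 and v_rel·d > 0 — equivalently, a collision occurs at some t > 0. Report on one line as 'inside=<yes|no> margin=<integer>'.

d = (5, 11),  |d|² = 146;  R = 8+1 = 9,  c = 146−9² = 65
v_rel = (5, 4),  |v_rel|² = 41;  v_rel·d = (5)·(5) + (4)·(11) = 69
41·t² − 138·t + 65 = 0  ⇒  m = 69² − 41·65 = 2096
m = 2096 > 0,  v_rel·d = 69 > 0  ⇒  inside

inside=yes margin=2096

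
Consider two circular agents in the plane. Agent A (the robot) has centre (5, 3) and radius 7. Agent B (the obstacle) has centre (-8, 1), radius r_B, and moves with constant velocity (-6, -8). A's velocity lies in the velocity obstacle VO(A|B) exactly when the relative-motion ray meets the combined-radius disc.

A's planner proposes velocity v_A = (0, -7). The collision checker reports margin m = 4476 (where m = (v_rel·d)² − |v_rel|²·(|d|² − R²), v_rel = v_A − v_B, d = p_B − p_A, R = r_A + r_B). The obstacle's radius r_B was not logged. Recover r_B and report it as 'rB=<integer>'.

m = 4476
d = (-13, -2);  v_rel = (6, 1),  |v_rel|² = 37
v_rel×d = (6)·(-2) − (1)·(-13) = 1
since m = R²·37 − 1²:  R² = (1 + 4476) / 37 = 121
R = √121 = 11  ⇒  r_B = 11 − 7 = 4

rB=4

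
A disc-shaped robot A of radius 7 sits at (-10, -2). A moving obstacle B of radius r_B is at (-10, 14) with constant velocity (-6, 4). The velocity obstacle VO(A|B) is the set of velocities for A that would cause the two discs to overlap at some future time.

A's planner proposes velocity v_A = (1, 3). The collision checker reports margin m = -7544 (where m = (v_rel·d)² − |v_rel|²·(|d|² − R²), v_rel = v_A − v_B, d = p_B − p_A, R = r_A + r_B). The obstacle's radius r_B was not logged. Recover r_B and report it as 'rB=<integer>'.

m = -7544
d = (0, 16);  v_rel = (7, -1),  |v_rel|² = 50
v_rel×d = (7)·(16) − (-1)·(0) = 112
since m = R²·50 − 112²:  R² = (12544 + -7544) / 50 = 100
R = √100 = 10  ⇒  r_B = 10 − 7 = 3

rB=3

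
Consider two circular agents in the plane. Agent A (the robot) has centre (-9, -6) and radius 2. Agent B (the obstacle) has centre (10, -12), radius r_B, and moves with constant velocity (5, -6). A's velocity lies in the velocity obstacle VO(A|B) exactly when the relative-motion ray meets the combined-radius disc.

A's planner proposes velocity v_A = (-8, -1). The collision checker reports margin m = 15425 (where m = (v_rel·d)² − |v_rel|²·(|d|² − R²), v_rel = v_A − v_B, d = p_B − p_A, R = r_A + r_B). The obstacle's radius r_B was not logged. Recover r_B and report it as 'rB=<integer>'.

m = 15425
d = (19, -6);  v_rel = (-13, 5),  |v_rel|² = 194
v_rel×d = (-13)·(-6) − (5)·(19) = -17
since m = R²·194 − (-17)²:  R² = (289 + 15425) / 194 = 81
R = √81 = 9  ⇒  r_B = 9 − 2 = 7

rB=7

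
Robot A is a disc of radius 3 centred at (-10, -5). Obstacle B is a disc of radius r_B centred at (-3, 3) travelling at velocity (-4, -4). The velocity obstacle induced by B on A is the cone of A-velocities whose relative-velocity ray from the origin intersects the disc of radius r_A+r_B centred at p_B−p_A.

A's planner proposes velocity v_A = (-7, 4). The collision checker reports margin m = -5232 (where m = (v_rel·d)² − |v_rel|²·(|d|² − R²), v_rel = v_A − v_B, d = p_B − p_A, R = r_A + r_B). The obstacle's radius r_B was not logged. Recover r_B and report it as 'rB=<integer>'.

m = -5232
d = (7, 8);  v_rel = (-3, 8),  |v_rel|² = 73
v_rel×d = (-3)·(8) − (8)·(7) = -80
since m = R²·73 − (-80)²:  R² = (6400 + -5232) / 73 = 16
R = √16 = 4  ⇒  r_B = 4 − 3 = 1

rB=1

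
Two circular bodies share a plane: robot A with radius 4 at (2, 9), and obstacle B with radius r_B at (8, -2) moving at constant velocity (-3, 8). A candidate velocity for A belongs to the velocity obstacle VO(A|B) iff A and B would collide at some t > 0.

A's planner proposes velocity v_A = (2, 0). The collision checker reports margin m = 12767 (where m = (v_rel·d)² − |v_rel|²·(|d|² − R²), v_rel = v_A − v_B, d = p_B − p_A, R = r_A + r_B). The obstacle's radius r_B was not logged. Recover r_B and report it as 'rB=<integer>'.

m = 12767
d = (6, -11);  v_rel = (5, -8),  |v_rel|² = 89
v_rel×d = (5)·(-11) − (-8)·(6) = -7
since m = R²·89 − (-7)²:  R² = (49 + 12767) / 89 = 144
R = √144 = 12  ⇒  r_B = 12 − 4 = 8

rB=8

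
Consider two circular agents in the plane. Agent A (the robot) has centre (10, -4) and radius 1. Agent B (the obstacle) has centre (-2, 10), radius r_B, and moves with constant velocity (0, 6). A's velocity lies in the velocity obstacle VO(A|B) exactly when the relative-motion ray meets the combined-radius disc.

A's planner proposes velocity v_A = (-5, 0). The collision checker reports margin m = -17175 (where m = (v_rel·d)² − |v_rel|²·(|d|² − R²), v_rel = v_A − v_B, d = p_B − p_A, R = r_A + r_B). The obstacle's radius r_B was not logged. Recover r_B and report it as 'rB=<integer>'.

m = -17175
d = (-12, 14);  v_rel = (-5, -6),  |v_rel|² = 61
v_rel×d = (-5)·(14) − (-6)·(-12) = -142
since m = R²·61 − (-142)²:  R² = (20164 + -17175) / 61 = 49
R = √49 = 7  ⇒  r_B = 7 − 1 = 6

rB=6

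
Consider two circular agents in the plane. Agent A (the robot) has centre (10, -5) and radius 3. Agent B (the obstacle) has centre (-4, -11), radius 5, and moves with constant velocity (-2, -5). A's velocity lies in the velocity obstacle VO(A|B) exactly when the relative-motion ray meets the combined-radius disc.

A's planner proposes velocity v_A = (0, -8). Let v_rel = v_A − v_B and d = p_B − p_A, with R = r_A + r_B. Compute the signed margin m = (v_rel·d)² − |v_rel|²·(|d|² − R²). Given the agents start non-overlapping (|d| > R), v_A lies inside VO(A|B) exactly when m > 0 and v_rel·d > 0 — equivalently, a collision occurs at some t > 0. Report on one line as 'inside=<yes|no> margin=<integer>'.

d = (-14, -6),  |d|² = 232;  R = 3+5 = 8,  c = 232−8² = 168
v_rel = (2, -3),  |v_rel|² = 13;  v_rel·d = (2)·(-14) + (-3)·(-6) = -10
13·t² + 20·t + 168 = 0  ⇒  m = (-10)² − 13·168 = -2084
m = -2084 < 0,  v_rel·d = -10 < 0  ⇒  outside

inside=no margin=-2084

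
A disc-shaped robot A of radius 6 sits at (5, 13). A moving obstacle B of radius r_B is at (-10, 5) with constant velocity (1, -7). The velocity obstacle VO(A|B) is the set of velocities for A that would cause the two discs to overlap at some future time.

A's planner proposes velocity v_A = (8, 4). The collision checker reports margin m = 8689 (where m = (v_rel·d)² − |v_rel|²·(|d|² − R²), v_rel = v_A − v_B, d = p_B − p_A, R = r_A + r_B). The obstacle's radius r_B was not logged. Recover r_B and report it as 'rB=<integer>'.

m = 8689
d = (-15, -8);  v_rel = (7, 11),  |v_rel|² = 170
v_rel×d = (7)·(-8) − (11)·(-15) = 109
since m = R²·170 − 109²:  R² = (11881 + 8689) / 170 = 121
R = √121 = 11  ⇒  r_B = 11 − 6 = 5

rB=5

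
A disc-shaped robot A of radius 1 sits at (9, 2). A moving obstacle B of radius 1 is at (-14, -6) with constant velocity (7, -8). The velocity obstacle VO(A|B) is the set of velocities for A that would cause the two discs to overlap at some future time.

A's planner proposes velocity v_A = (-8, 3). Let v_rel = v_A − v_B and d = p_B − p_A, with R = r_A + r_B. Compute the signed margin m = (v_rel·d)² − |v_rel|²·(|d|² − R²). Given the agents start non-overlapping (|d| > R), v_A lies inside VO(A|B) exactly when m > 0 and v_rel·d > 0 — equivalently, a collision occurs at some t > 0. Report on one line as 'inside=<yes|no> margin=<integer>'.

d = (-23, -8),  |d|² = 593;  R = 1+1 = 2,  c = 593−2² = 589
v_rel = (-15, 11),  |v_rel|² = 346;  v_rel·d = (-15)·(-23) + (11)·(-8) = 257
346·t² − 514·t + 589 = 0  ⇒  m = 257² − 346·589 = -137745
m = -137745 < 0,  v_rel·d = 257 > 0  ⇒  outside

inside=no margin=-137745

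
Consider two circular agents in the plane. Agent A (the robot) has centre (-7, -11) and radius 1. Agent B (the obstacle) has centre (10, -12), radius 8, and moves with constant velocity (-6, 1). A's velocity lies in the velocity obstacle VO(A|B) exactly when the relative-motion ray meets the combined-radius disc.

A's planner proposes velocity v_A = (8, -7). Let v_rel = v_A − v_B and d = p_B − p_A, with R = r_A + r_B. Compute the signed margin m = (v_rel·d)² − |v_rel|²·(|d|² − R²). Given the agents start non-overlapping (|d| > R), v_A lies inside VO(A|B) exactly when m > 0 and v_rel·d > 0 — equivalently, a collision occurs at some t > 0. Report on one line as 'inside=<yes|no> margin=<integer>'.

d = (17, -1),  |d|² = 290;  R = 1+8 = 9,  c = 290−9² = 209
v_rel = (14, -8),  |v_rel|² = 260;  v_rel·d = (14)·(17) + (-8)·(-1) = 246
260·t² − 492·t + 209 = 0  ⇒  m = 246² − 260·209 = 6176
m = 6176 > 0,  v_rel·d = 246 > 0  ⇒  inside

inside=yes margin=6176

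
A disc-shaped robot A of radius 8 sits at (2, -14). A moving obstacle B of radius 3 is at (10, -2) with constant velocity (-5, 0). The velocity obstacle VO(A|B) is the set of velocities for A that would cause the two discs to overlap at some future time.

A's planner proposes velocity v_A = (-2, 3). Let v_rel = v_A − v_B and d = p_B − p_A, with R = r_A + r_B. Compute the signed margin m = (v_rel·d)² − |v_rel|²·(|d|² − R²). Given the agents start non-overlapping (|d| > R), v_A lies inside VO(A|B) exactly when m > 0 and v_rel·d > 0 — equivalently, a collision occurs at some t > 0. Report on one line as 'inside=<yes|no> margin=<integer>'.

d = (8, 12),  |d|² = 208;  R = 8+3 = 11,  c = 208−11² = 87
v_rel = (3, 3),  |v_rel|² = 18;  v_rel·d = (3)·(8) + (3)·(12) = 60
18·t² − 120·t + 87 = 0  ⇒  m = 60² − 18·87 = 2034
m = 2034 > 0,  v_rel·d = 60 > 0  ⇒  inside

inside=yes margin=2034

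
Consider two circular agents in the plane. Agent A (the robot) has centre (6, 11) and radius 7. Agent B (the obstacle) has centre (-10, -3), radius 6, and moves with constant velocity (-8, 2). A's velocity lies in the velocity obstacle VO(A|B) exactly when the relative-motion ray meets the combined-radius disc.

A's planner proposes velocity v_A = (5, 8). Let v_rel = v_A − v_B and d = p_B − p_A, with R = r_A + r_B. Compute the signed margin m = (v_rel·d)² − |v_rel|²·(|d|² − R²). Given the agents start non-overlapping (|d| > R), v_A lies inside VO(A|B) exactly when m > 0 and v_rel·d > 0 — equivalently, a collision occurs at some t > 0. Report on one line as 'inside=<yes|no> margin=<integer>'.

d = (-16, -14),  |d|² = 452;  R = 7+6 = 13,  c = 452−13² = 283
v_rel = (13, 6),  |v_rel|² = 205;  v_rel·d = (13)·(-16) + (6)·(-14) = -292
205·t² + 584·t + 283 = 0  ⇒  m = (-292)² − 205·283 = 27249
m = 27249 > 0,  v_rel·d = -292 < 0  ⇒  outside

inside=no margin=27249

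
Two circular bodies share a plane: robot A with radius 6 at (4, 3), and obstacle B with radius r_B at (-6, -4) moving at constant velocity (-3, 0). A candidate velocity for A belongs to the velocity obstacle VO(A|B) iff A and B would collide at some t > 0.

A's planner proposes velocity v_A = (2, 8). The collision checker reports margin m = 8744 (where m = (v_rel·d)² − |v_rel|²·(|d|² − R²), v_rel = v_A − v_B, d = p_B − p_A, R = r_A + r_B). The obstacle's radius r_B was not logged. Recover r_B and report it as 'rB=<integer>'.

m = 8744
d = (-10, -7);  v_rel = (5, 8),  |v_rel|² = 89
v_rel×d = (5)·(-7) − (8)·(-10) = 45
since m = R²·89 − 45²:  R² = (2025 + 8744) / 89 = 121
R = √121 = 11  ⇒  r_B = 11 − 6 = 5

rB=5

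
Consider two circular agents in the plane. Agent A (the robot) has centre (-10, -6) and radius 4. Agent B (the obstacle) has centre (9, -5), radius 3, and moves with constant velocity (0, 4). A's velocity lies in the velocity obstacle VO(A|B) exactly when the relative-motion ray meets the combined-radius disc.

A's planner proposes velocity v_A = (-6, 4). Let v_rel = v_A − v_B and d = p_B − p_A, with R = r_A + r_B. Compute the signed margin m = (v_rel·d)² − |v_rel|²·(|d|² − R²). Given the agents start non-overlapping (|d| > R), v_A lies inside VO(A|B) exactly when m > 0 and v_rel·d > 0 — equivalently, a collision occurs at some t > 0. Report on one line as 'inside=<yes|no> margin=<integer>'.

d = (19, 1),  |d|² = 362;  R = 4+3 = 7,  c = 362−7² = 313
v_rel = (-6, 0),  |v_rel|² = 36;  v_rel·d = (-6)·(19) + (0)·(1) = -114
36·t² + 228·t + 313 = 0  ⇒  m = (-114)² − 36·313 = 1728
m = 1728 > 0,  v_rel·d = -114 < 0  ⇒  outside

inside=no margin=1728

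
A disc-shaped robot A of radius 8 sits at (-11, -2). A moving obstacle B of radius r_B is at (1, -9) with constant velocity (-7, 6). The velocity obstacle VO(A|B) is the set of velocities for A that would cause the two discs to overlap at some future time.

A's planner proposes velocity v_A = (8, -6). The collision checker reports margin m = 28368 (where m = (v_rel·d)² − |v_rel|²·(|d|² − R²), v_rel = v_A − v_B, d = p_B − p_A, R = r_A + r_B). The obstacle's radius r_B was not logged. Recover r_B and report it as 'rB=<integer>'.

m = 28368
d = (12, -7);  v_rel = (15, -12),  |v_rel|² = 369
v_rel×d = (15)·(-7) − (-12)·(12) = 39
since m = R²·369 − 39²:  R² = (1521 + 28368) / 369 = 81
R = √81 = 9  ⇒  r_B = 9 − 8 = 1

rB=1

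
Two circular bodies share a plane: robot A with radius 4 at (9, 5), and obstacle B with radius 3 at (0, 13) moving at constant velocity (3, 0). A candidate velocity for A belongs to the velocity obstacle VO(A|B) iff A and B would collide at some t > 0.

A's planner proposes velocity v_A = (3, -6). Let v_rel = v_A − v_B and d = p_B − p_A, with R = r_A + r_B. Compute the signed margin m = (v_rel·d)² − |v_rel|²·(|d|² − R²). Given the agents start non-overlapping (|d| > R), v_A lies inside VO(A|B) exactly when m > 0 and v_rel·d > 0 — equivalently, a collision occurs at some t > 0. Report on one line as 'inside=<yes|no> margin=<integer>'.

d = (-9, 8),  |d|² = 145;  R = 4+3 = 7,  c = 145−7² = 96
v_rel = (0, -6),  |v_rel|² = 36;  v_rel·d = (0)·(-9) + (-6)·(8) = -48
36·t² + 96·t + 96 = 0  ⇒  m = (-48)² − 36·96 = -1152
m = -1152 < 0,  v_rel·d = -48 < 0  ⇒  outside

inside=no margin=-1152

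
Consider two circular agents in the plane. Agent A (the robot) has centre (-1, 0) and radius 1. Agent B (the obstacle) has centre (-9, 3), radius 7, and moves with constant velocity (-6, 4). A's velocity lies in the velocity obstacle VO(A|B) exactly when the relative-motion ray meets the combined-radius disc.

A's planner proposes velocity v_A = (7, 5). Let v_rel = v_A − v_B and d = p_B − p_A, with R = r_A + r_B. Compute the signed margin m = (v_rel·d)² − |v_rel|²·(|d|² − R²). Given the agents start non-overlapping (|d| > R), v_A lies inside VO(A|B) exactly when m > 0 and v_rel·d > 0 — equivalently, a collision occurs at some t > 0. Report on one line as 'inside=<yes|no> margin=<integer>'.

d = (-8, 3),  |d|² = 73;  R = 1+7 = 8,  c = 73−8² = 9
v_rel = (13, 1),  |v_rel|² = 170;  v_rel·d = (13)·(-8) + (1)·(3) = -101
170·t² + 202·t + 9 = 0  ⇒  m = (-101)² − 170·9 = 8671
m = 8671 > 0,  v_rel·d = -101 < 0  ⇒  outside

inside=no margin=8671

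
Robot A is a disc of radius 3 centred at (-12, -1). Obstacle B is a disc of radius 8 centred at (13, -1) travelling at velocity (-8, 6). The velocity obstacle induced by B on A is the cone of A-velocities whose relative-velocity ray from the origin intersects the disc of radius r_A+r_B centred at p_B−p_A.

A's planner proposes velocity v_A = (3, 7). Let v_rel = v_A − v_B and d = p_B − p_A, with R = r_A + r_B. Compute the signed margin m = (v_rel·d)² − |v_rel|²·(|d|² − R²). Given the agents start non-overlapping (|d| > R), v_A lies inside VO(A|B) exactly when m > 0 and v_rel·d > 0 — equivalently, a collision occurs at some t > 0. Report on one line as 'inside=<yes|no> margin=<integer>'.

d = (25, 0),  |d|² = 625;  R = 3+8 = 11,  c = 625−11² = 504
v_rel = (11, 1),  |v_rel|² = 122;  v_rel·d = (11)·(25) + (1)·(0) = 275
122·t² − 550·t + 504 = 0  ⇒  m = 275² − 122·504 = 14137
m = 14137 > 0,  v_rel·d = 275 > 0  ⇒  inside

inside=yes margin=14137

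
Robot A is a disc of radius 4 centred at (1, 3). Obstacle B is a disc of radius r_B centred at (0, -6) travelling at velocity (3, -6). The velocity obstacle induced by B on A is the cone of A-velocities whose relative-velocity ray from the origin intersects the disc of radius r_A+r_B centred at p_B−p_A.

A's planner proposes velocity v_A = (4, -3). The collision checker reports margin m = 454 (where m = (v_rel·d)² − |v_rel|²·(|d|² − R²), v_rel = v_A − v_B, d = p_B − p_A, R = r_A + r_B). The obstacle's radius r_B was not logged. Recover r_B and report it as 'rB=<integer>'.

m = 454
d = (-1, -9);  v_rel = (1, 3),  |v_rel|² = 10
v_rel×d = (1)·(-9) − (3)·(-1) = -6
since m = R²·10 − (-6)²:  R² = (36 + 454) / 10 = 49
R = √49 = 7  ⇒  r_B = 7 − 4 = 3

rB=3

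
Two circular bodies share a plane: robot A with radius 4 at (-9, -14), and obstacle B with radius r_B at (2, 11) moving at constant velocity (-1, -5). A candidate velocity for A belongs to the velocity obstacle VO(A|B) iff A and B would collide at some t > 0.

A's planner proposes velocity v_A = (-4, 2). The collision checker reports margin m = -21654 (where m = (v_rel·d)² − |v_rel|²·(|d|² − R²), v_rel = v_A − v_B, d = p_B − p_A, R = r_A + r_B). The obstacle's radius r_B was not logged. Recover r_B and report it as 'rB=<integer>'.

m = -21654
d = (11, 25);  v_rel = (-3, 7),  |v_rel|² = 58
v_rel×d = (-3)·(25) − (7)·(11) = -152
since m = R²·58 − (-152)²:  R² = (23104 + -21654) / 58 = 25
R = √25 = 5  ⇒  r_B = 5 − 4 = 1

rB=1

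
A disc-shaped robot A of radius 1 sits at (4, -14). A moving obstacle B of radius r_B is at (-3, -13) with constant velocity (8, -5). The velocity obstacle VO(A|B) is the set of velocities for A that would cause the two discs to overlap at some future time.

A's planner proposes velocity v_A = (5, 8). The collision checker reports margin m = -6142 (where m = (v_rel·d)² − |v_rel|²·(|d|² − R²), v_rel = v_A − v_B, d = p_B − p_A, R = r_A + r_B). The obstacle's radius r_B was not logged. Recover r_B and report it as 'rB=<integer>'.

m = -6142
d = (-7, 1);  v_rel = (-3, 13),  |v_rel|² = 178
v_rel×d = (-3)·(1) − (13)·(-7) = 88
since m = R²·178 − 88²:  R² = (7744 + -6142) / 178 = 9
R = √9 = 3  ⇒  r_B = 3 − 1 = 2

rB=2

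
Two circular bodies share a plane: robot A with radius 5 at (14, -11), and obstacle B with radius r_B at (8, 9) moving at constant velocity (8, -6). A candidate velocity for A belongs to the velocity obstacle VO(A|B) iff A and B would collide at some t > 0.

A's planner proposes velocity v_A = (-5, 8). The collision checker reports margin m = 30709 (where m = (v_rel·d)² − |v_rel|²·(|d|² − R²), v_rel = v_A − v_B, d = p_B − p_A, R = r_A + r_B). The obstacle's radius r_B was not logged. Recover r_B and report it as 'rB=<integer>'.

m = 30709
d = (-6, 20);  v_rel = (-13, 14),  |v_rel|² = 365
v_rel×d = (-13)·(20) − (14)·(-6) = -176
since m = R²·365 − (-176)²:  R² = (30976 + 30709) / 365 = 169
R = √169 = 13  ⇒  r_B = 13 − 5 = 8

rB=8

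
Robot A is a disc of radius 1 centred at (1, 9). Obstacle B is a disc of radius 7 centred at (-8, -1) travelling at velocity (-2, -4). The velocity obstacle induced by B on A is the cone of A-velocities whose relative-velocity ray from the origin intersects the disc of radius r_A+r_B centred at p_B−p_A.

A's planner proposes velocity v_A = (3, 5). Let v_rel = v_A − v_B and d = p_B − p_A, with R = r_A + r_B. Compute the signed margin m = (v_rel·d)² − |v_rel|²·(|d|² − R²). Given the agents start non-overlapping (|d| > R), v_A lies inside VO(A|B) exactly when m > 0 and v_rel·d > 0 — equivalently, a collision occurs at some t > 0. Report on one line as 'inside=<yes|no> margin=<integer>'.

d = (-9, -10),  |d|² = 181;  R = 1+7 = 8,  c = 181−8² = 117
v_rel = (5, 9),  |v_rel|² = 106;  v_rel·d = (5)·(-9) + (9)·(-10) = -135
106·t² + 270·t + 117 = 0  ⇒  m = (-135)² − 106·117 = 5823
m = 5823 > 0,  v_rel·d = -135 < 0  ⇒  outside

inside=no margin=5823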